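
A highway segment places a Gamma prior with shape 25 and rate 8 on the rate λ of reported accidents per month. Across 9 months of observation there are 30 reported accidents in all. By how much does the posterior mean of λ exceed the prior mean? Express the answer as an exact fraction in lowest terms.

15/136

Total count 30 over total exposure 9 months.
Conjugate update: add total count to the shape and total exposure to the rate, giving Gamma(55, 17).
Posterior mean = 55/17 = 55/17; prior mean = 25/8 = 25/8. Difference = 55/17 − 25/8 = 15/136.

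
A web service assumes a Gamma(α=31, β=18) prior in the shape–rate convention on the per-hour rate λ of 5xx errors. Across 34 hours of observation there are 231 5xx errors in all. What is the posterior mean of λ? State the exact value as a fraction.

Total count 231 over total exposure 34 hours.
Conjugate update: add total count to the shape and total exposure to the rate, giving Gamma(262, 52).
Posterior mean = α'/β' = 262/52 = 131/26.

131/26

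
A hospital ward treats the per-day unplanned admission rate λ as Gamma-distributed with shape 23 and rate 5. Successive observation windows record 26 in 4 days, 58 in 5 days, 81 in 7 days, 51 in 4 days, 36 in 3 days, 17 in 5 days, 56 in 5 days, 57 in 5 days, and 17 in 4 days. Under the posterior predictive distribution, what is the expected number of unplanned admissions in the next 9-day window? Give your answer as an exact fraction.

Total count: 26 + 58 + 81 + 51 + 36 + 17 + 56 + 57 + 17 = 399.
Total exposure: 4 + 5 + 7 + 4 + 3 + 5 + 5 + 5 + 4 = 42 days.
Gamma(α, β) with Poisson data over total exposure Σt gives posterior Gamma(α+Σx, β+Σt) = Gamma(422, 47).
Predictive mean over a 9-day window = T·E[λ|data] = 9·422/47 = 3798/47.

3798/47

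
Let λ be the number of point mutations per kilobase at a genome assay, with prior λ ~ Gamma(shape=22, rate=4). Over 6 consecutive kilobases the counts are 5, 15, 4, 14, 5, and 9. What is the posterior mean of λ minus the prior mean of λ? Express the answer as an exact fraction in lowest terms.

19/10

Total count: 5 + 15 + 4 + 14 + 5 + 9 = 52.
Total exposure: 6 kilobases.
Gamma(α, β) with Poisson data over total exposure Σt gives posterior Gamma(α+Σx, β+Σt) = Gamma(74, 10).
Posterior mean = 74/10 = 37/5; prior mean = 22/4 = 11/2. Difference = 37/5 − 11/2 = 19/10.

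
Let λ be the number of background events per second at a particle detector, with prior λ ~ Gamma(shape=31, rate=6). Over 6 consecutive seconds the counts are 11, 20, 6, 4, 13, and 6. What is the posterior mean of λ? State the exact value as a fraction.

91/12

Total count: 11 + 20 + 6 + 4 + 13 + 6 = 60.
Total exposure: 6 seconds.
Posterior: α' = 31 + 60 = 91, β' = 6 + 6 = 12.
Posterior mean = α'/β' = 91/12.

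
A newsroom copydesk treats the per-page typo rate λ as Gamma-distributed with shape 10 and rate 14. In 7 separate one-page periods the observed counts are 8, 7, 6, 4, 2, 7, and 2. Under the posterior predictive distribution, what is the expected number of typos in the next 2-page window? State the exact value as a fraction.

92/21

Total count: 8 + 7 + 6 + 4 + 2 + 7 + 2 = 36.
Total exposure: 7 pages.
Gamma(α, β) with Poisson data over total exposure Σt gives posterior Gamma(α+Σx, β+Σt) = Gamma(46, 21).
Predictive mean over a 2-page window = T·E[λ|data] = 2·46/21 = 92/21.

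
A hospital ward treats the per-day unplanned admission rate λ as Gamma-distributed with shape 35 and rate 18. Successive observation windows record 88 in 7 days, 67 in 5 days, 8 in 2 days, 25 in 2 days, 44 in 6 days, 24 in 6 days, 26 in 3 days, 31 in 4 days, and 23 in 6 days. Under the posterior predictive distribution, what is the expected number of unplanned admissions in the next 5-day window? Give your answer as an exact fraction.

Total count: 88 + 67 + 8 + 25 + 44 + 24 + 26 + 31 + 23 = 336.
Total exposure: 7 + 5 + 2 + 2 + 6 + 6 + 3 + 4 + 6 = 41 days.
Gamma(α, β) with Poisson data over total exposure Σt gives posterior Gamma(α+Σx, β+Σt) = Gamma(371, 59).
Predictive mean over a 5-day window = T·E[λ|data] = 5·371/59 = 1855/59.

1855/59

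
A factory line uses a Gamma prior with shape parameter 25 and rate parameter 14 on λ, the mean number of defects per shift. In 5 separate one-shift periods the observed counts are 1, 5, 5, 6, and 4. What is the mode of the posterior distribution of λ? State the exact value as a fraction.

45/19

Total count: 1 + 5 + 5 + 6 + 4 = 21.
Total exposure: 5 shifts.
Gamma(α, β) with Poisson data over total exposure Σt gives posterior Gamma(α+Σx, β+Σt) = Gamma(46, 19).
Posterior mode = (α'−1)/β' = 45/19.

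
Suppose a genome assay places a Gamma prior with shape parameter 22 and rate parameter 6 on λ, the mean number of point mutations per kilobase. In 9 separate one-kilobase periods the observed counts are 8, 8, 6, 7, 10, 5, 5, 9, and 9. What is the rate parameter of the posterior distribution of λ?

15

Total count: 8 + 8 + 6 + 7 + 10 + 5 + 5 + 9 + 9 = 67.
Total exposure: 9 kilobases.
The Gamma prior is conjugate for the Poisson rate, so λ | data ~ Gamma(22+67, 6+9) = Gamma(89, 15).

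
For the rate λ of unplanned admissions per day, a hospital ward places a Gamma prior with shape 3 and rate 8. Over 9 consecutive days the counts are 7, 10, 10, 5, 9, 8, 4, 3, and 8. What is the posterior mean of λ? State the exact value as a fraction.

67/17

Total count: 7 + 10 + 10 + 5 + 9 + 8 + 4 + 3 + 8 = 64.
Total exposure: 9 days.
Conjugate update: add total count to the shape and total exposure to the rate, giving Gamma(67, 17).
Posterior mean = α'/β' = 67/17.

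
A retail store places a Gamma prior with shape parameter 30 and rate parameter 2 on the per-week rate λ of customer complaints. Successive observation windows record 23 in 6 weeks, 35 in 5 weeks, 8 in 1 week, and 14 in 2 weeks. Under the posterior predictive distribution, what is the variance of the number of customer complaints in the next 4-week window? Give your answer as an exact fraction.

Total count: 23 + 35 + 8 + 14 = 80.
Total exposure: 6 + 5 + 1 + 2 = 14 weeks.
Gamma(α, β) with Poisson data over total exposure Σt gives posterior Gamma(α+Σx, β+Σt) = Gamma(110, 16).
The posterior predictive for a window of length T is Negative Binomial with variance T·α'·(β'+T)/β'² = 4·110·20/256 = 275/8.

275/8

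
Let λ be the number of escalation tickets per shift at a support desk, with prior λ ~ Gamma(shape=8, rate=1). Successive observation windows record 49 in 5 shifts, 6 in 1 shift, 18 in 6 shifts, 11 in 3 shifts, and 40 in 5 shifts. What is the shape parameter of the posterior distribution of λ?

Total count: 49 + 6 + 18 + 11 + 40 = 124.
Total exposure: 5 + 1 + 6 + 3 + 5 = 20 shifts.
The Gamma prior is conjugate for the Poisson rate, so λ | data ~ Gamma(8+124, 1+20) = Gamma(132, 21).

132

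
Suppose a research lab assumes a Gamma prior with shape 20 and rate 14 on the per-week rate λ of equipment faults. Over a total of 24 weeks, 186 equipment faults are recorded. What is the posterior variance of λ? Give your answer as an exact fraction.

Total count 186 over total exposure 24 weeks.
Posterior: α' = 20 + 186 = 206, β' = 14 + 24 = 38.
Posterior variance = α'/β'² = 206/1444 = 103/722.

103/722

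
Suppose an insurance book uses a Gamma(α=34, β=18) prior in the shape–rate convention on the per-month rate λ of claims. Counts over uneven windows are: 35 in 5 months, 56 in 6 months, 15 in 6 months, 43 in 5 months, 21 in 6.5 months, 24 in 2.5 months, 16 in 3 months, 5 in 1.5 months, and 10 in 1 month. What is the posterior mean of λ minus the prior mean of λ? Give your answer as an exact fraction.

Total count: 35 + 56 + 15 + 43 + 21 + 24 + 16 + 5 + 10 = 225.
Total exposure: 5 + 6 + 6 + 5 + 6.5 + 2.5 + 3 + 1.5 + 1 = 36.5 months.
Posterior: α' = 34 + 225 = 259, β' = 18 + 36.5 = 109/2.
Posterior mean = 259/(109/2) = 518/109; prior mean = 34/18 = 17/9. Difference = 518/109 − 17/9 = 2809/981.

2809/981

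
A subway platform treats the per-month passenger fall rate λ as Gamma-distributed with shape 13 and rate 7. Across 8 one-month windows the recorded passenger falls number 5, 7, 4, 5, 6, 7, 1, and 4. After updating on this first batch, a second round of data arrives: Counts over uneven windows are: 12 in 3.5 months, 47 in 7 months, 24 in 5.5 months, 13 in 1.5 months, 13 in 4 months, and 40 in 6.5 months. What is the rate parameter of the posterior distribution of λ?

43

Total count: 5 + 7 + 4 + 5 + 6 + 7 + 1 + 4 = 39.
Total exposure: 8 months.
After the first batch: Gamma(13 + 39, 7 + 8) = Gamma(52, 15).
Total count: 12 + 47 + 24 + 13 + 13 + 40 = 149.
Total exposure: 3.5 + 7 + 5.5 + 1.5 + 4 + 6.5 = 28 months.
After the second batch: Gamma(52 + 149, 15 + 28) = Gamma(201, 43).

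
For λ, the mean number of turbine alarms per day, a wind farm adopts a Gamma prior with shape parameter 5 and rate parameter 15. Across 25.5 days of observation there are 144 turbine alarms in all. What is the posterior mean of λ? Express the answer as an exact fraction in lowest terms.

Total count 144 over total exposure 25.5 days.
By Gamma–Poisson conjugacy, the posterior is Gamma(α + Σx, β + Σt) = Gamma(5 + 144, 15 + 25.5) = Gamma(149, 81/2).
Posterior mean = α'/β' = 149/(81/2) = 298/81.

298/81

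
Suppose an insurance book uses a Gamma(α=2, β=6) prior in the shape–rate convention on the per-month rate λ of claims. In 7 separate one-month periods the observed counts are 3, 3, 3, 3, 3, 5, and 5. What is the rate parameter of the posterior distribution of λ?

Total count: 3 + 3 + 3 + 3 + 3 + 5 + 5 = 25.
Total exposure: 7 months.
Posterior: α' = 2 + 25 = 27, β' = 6 + 7 = 13.

13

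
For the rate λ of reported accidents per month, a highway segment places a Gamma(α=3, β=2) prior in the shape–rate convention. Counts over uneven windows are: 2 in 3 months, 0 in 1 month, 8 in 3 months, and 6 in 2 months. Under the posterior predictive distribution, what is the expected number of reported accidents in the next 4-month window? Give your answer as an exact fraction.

76/11

Total count: 2 + 0 + 8 + 6 = 16.
Total exposure: 3 + 1 + 3 + 2 = 9 months.
The Gamma prior is conjugate for the Poisson rate, so λ | data ~ Gamma(3+16, 2+9) = Gamma(19, 11).
Predictive mean over a 4-month window = T·E[λ|data] = 4·19/11 = 76/11.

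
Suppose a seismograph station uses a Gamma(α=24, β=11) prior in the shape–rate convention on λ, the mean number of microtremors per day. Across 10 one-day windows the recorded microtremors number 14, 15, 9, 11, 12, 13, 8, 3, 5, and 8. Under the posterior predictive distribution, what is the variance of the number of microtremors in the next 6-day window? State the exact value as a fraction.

Total count: 14 + 15 + 9 + 11 + 12 + 13 + 8 + 3 + 5 + 8 = 98.
Total exposure: 10 days.
By Gamma–Poisson conjugacy, the posterior is Gamma(α + Σx, β + Σt) = Gamma(24 + 98, 11 + 10) = Gamma(122, 21).
The posterior predictive for a window of length T is Negative Binomial with variance T·α'·(β'+T)/β'² = 6·122·27/441 = 2196/49.

2196/49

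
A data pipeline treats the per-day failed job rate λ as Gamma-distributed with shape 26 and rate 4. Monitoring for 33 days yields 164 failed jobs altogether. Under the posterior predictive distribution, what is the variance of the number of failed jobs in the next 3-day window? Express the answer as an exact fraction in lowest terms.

22800/1369

Total count 164 over total exposure 33 days.
Posterior: α' = 26 + 164 = 190, β' = 4 + 33 = 37.
The posterior predictive for a window of length T is Negative Binomial with variance T·α'·(β'+T)/β'² = 3·190·40/1369 = 22800/1369.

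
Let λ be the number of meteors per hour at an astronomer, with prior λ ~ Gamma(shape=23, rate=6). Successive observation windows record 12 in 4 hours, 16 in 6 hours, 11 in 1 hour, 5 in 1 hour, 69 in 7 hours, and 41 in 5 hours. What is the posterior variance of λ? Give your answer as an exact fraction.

59/300

Total count: 12 + 16 + 11 + 5 + 69 + 41 = 154.
Total exposure: 4 + 6 + 1 + 1 + 7 + 5 = 24 hours.
By Gamma–Poisson conjugacy, the posterior is Gamma(α + Σx, β + Σt) = Gamma(23 + 154, 6 + 24) = Gamma(177, 30).
Posterior variance = α'/β'² = 177/900 = 59/300.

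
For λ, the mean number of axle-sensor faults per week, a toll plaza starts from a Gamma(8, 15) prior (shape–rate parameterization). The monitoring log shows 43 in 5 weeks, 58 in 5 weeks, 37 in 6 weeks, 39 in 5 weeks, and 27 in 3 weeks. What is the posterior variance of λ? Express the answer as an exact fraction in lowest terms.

212/1521

Total count: 43 + 58 + 37 + 39 + 27 = 204.
Total exposure: 5 + 5 + 6 + 5 + 3 = 24 weeks.
Gamma(α, β) with Poisson data over total exposure Σt gives posterior Gamma(α+Σx, β+Σt) = Gamma(212, 39).
Posterior variance = α'/β'² = 212/1521.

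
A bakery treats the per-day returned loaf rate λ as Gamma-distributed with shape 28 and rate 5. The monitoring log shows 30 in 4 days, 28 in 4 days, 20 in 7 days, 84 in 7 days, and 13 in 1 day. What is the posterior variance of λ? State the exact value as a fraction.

Total count: 30 + 28 + 20 + 84 + 13 = 175.
Total exposure: 4 + 4 + 7 + 7 + 1 = 23 days.
Posterior: α' = 28 + 175 = 203, β' = 5 + 23 = 28.
Posterior variance = α'/β'² = 203/784 = 29/112.

29/112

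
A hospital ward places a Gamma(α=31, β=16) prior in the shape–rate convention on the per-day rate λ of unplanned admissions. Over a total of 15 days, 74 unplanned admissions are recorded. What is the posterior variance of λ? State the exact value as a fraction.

Total count 74 over total exposure 15 days.
Posterior: α' = 31 + 74 = 105, β' = 16 + 15 = 31.
Posterior variance = α'/β'² = 105/961.

105/961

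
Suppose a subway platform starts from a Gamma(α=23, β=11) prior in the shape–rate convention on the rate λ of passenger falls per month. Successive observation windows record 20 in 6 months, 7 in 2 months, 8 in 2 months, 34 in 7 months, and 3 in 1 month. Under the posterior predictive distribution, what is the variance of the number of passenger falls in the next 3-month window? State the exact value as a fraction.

9120/841

Total count: 20 + 7 + 8 + 34 + 3 = 72.
Total exposure: 6 + 2 + 2 + 7 + 1 = 18 months.
By Gamma–Poisson conjugacy, the posterior is Gamma(α + Σx, β + Σt) = Gamma(23 + 72, 11 + 18) = Gamma(95, 29).
The posterior predictive for a window of length T is Negative Binomial with variance T·α'·(β'+T)/β'² = 3·95·32/841 = 9120/841.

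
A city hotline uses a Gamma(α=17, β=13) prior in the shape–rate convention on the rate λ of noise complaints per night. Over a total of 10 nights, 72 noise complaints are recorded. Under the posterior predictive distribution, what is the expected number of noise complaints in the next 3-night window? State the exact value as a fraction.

267/23

Total count 72 over total exposure 10 nights.
Gamma(α, β) with Poisson data over total exposure Σt gives posterior Gamma(α+Σx, β+Σt) = Gamma(89, 23).
Predictive mean over a 3-night window = T·E[λ|data] = 3·89/23 = 267/23.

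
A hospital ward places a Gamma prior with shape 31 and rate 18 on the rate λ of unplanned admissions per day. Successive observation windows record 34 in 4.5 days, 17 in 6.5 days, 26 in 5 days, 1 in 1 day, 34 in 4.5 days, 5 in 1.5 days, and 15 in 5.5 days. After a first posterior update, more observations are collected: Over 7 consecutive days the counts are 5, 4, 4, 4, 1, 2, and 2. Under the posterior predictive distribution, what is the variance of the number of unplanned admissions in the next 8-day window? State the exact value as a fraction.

Total count: 34 + 17 + 26 + 1 + 34 + 5 + 15 = 132.
Total exposure: 4.5 + 6.5 + 5 + 1 + 4.5 + 1.5 + 5.5 = 28.5 days.
After the first batch: Gamma(31 + 132, 18 + 28.5) = Gamma(163, 93/2).
Total count: 5 + 4 + 4 + 4 + 1 + 2 + 2 = 22.
Total exposure: 7 days.
After the second batch: Gamma(163 + 22, 93/2 + 7) = Gamma(185, 107/2).
The posterior predictive for a window of length T is Negative Binomial with variance T·α'·(β'+T)/β'² = 8·185·(123/2)/(11449/4) = 364080/11449.

364080/11449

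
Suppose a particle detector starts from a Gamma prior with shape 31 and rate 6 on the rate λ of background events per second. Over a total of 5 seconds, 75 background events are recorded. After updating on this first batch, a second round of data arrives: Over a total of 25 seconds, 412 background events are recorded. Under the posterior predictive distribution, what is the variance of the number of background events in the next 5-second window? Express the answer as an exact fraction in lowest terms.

Total count 75 over total exposure 5 seconds.
After the first batch: Gamma(31 + 75, 6 + 5) = Gamma(106, 11).
Total count 412 over total exposure 25 seconds.
After the second batch: Gamma(106 + 412, 11 + 25) = Gamma(518, 36).
The posterior predictive for a window of length T is Negative Binomial with variance T·α'·(β'+T)/β'² = 5·518·41/1296 = 53095/648.

53095/648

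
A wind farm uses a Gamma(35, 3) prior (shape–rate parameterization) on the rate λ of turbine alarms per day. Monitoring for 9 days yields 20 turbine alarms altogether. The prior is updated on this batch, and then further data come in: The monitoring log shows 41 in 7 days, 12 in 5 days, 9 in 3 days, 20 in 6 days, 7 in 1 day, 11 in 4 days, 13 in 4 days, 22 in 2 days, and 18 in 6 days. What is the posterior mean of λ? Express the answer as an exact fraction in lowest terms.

104/25

Total count 20 over total exposure 9 days.
After the first batch: Gamma(35 + 20, 3 + 9) = Gamma(55, 12).
Total count: 41 + 12 + 9 + 20 + 7 + 11 + 13 + 22 + 18 = 153.
Total exposure: 7 + 5 + 3 + 6 + 1 + 4 + 4 + 2 + 6 = 38 days.
After the second batch: Gamma(55 + 153, 12 + 38) = Gamma(208, 50).
Posterior mean = α'/β' = 208/50 = 104/25.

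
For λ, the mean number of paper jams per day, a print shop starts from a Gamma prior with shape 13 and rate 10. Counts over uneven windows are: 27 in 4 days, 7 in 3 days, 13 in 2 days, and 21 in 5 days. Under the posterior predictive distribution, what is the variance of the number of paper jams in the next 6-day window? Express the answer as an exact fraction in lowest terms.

405/16

Total count: 27 + 7 + 13 + 21 = 68.
Total exposure: 4 + 3 + 2 + 5 = 14 days.
The Gamma prior is conjugate for the Poisson rate, so λ | data ~ Gamma(13+68, 10+14) = Gamma(81, 24).
The posterior predictive for a window of length T is Negative Binomial with variance T·α'·(β'+T)/β'² = 6·81·30/576 = 405/16.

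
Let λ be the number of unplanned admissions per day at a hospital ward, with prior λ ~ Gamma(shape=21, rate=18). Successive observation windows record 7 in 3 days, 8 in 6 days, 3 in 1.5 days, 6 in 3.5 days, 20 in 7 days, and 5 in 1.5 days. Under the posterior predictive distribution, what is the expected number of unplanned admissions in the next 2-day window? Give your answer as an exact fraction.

Total count: 7 + 8 + 3 + 6 + 20 + 5 = 49.
Total exposure: 3 + 6 + 1.5 + 3.5 + 7 + 1.5 = 22.5 days.
Posterior: α' = 21 + 49 = 70, β' = 18 + 22.5 = 81/2.
Predictive mean over a 2-day window = T·E[λ|data] = 2·70/(81/2) = 280/81.

280/81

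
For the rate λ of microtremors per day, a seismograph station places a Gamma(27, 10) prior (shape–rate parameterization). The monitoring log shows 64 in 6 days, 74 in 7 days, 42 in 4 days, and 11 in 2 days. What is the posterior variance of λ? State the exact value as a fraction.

218/841

Total count: 64 + 74 + 42 + 11 = 191.
Total exposure: 6 + 7 + 4 + 2 = 19 days.
By Gamma–Poisson conjugacy, the posterior is Gamma(α + Σx, β + Σt) = Gamma(27 + 191, 10 + 19) = Gamma(218, 29).
Posterior variance = α'/β'² = 218/841.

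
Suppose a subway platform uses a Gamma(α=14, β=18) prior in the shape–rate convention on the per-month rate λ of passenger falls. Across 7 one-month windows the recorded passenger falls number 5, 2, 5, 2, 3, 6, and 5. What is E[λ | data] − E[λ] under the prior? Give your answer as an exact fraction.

Total count: 5 + 2 + 5 + 2 + 3 + 6 + 5 = 28.
Total exposure: 7 months.
The Gamma prior is conjugate for the Poisson rate, so λ | data ~ Gamma(14+28, 18+7) = Gamma(42, 25).
Posterior mean = 42/25 = 42/25; prior mean = 14/18 = 7/9. Difference = 42/25 − 7/9 = 203/225.

203/225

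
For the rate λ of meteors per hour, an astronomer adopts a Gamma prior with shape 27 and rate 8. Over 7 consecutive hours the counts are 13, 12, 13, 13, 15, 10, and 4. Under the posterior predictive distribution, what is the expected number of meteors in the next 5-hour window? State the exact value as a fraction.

107/3

Total count: 13 + 12 + 13 + 13 + 15 + 10 + 4 = 80.
Total exposure: 7 hours.
By Gamma–Poisson conjugacy, the posterior is Gamma(α + Σx, β + Σt) = Gamma(27 + 80, 8 + 7) = Gamma(107, 15).
Predictive mean over a 5-hour window = T·E[λ|data] = 5·107/15 = 107/3.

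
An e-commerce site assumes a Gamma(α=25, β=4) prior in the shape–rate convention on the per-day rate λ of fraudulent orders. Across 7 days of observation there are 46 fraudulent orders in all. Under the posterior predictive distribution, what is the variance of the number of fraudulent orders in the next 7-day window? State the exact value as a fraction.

8946/121

Total count 46 over total exposure 7 days.
Conjugate update: add total count to the shape and total exposure to the rate, giving Gamma(71, 11).
The posterior predictive for a window of length T is Negative Binomial with variance T·α'·(β'+T)/β'² = 7·71·18/121 = 8946/121.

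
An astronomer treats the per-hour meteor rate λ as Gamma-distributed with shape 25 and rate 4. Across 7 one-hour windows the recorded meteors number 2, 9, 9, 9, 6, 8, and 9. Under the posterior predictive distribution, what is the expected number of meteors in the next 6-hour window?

Total count: 2 + 9 + 9 + 9 + 6 + 8 + 9 = 52.
Total exposure: 7 hours.
By Gamma–Poisson conjugacy, the posterior is Gamma(α + Σx, β + Σt) = Gamma(25 + 52, 4 + 7) = Gamma(77, 11).
Predictive mean over a 6-hour window = T·E[λ|data] = 6·77/11 = 42.

42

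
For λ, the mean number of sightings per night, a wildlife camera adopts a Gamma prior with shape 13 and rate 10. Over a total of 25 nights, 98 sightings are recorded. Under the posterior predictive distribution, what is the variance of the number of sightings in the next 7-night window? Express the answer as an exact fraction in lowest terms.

Total count 98 over total exposure 25 nights.
The Gamma prior is conjugate for the Poisson rate, so λ | data ~ Gamma(13+98, 10+25) = Gamma(111, 35).
The posterior predictive for a window of length T is Negative Binomial with variance T·α'·(β'+T)/β'² = 7·111·42/1225 = 666/25.

666/25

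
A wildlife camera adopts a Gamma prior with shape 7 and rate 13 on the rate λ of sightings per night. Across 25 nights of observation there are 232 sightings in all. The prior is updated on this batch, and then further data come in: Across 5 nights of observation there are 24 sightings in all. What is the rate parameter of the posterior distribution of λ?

43

Total count 232 over total exposure 25 nights.
After the first batch: Gamma(7 + 232, 13 + 25) = Gamma(239, 38).
Total count 24 over total exposure 5 nights.
After the second batch: Gamma(239 + 24, 38 + 5) = Gamma(263, 43).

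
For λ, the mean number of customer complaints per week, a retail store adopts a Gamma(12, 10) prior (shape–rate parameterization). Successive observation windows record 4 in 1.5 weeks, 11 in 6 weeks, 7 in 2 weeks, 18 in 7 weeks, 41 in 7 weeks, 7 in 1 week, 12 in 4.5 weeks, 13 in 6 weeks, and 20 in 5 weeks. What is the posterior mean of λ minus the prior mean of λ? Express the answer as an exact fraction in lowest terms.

17/10

Total count: 4 + 11 + 7 + 18 + 41 + 7 + 12 + 13 + 20 = 133.
Total exposure: 1.5 + 6 + 2 + 7 + 7 + 1 + 4.5 + 6 + 5 = 40 weeks.
Gamma(α, β) with Poisson data over total exposure Σt gives posterior Gamma(α+Σx, β+Σt) = Gamma(145, 50).
Posterior mean = 145/50 = 29/10; prior mean = 12/10 = 6/5. Difference = 29/10 − 6/5 = 17/10.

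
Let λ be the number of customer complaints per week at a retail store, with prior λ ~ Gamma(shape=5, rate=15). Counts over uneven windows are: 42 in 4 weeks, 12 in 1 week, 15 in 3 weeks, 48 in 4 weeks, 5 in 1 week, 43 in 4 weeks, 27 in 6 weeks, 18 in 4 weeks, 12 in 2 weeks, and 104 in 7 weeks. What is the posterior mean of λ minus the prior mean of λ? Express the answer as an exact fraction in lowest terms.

314/51

Total count: 42 + 12 + 15 + 48 + 5 + 43 + 27 + 18 + 12 + 104 = 326.
Total exposure: 4 + 1 + 3 + 4 + 1 + 4 + 6 + 4 + 2 + 7 = 36 weeks.
Posterior: α' = 5 + 326 = 331, β' = 15 + 36 = 51.
Posterior mean = 331/51 = 331/51; prior mean = 5/15 = 1/3. Difference = 331/51 − 1/3 = 314/51.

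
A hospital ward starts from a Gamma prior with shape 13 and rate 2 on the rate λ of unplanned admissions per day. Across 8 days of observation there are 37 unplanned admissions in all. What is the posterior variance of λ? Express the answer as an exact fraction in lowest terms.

1/2

Total count 37 over total exposure 8 days.
Gamma(α, β) with Poisson data over total exposure Σt gives posterior Gamma(α+Σx, β+Σt) = Gamma(50, 10).
Posterior variance = α'/β'² = 50/100 = 1/2.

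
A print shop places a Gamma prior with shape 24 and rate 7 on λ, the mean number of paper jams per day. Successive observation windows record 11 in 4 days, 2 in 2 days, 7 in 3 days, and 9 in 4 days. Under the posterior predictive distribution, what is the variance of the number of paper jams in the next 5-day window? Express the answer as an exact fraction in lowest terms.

Total count: 11 + 2 + 7 + 9 = 29.
Total exposure: 4 + 2 + 3 + 4 = 13 days.
Gamma(α, β) with Poisson data over total exposure Σt gives posterior Gamma(α+Σx, β+Σt) = Gamma(53, 20).
The posterior predictive for a window of length T is Negative Binomial with variance T·α'·(β'+T)/β'² = 5·53·25/400 = 265/16.

265/16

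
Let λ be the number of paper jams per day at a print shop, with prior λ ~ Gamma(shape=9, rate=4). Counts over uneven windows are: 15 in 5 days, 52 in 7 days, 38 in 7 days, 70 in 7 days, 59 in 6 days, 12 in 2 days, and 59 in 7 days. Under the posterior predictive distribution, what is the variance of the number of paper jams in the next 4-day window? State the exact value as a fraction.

Total count: 15 + 52 + 38 + 70 + 59 + 12 + 59 = 305.
Total exposure: 5 + 7 + 7 + 7 + 6 + 2 + 7 = 41 days.
Gamma(α, β) with Poisson data over total exposure Σt gives posterior Gamma(α+Σx, β+Σt) = Gamma(314, 45).
The posterior predictive for a window of length T is Negative Binomial with variance T·α'·(β'+T)/β'² = 4·314·49/2025 = 61544/2025.

61544/2025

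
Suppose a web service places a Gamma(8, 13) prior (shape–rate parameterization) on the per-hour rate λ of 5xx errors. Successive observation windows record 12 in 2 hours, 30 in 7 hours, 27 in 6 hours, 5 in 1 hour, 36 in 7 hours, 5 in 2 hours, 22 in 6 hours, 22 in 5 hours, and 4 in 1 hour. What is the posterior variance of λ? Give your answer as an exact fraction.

171/2500

Total count: 12 + 30 + 27 + 5 + 36 + 5 + 22 + 22 + 4 = 163.
Total exposure: 2 + 7 + 6 + 1 + 7 + 2 + 6 + 5 + 1 = 37 hours.
Conjugate update: add total count to the shape and total exposure to the rate, giving Gamma(171, 50).
Posterior variance = α'/β'² = 171/2500.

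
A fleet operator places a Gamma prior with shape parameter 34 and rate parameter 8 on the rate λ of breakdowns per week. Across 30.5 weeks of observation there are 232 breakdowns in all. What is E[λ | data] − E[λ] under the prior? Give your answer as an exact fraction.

117/44

Total count 232 over total exposure 30.5 weeks.
Gamma(α, β) with Poisson data over total exposure Σt gives posterior Gamma(α+Σx, β+Σt) = Gamma(266, 77/2).
Posterior mean = 266/(77/2) = 76/11; prior mean = 34/8 = 17/4. Difference = 76/11 − 17/4 = 117/44.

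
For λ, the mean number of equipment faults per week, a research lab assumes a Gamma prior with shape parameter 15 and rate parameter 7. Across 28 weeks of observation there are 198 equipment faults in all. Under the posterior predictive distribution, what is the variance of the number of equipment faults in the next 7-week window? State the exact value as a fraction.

1278/25

Total count 198 over total exposure 28 weeks.
By Gamma–Poisson conjugacy, the posterior is Gamma(α + Σx, β + Σt) = Gamma(15 + 198, 7 + 28) = Gamma(213, 35).
The posterior predictive for a window of length T is Negative Binomial with variance T·α'·(β'+T)/β'² = 7·213·42/1225 = 1278/25.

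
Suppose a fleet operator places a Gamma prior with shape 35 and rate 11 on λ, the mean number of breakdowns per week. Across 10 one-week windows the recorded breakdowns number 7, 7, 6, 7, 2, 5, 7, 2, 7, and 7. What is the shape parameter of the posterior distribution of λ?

Total count: 7 + 7 + 6 + 7 + 2 + 5 + 7 + 2 + 7 + 7 = 57.
Total exposure: 10 weeks.
Posterior: α' = 35 + 57 = 92, β' = 11 + 10 = 21.

92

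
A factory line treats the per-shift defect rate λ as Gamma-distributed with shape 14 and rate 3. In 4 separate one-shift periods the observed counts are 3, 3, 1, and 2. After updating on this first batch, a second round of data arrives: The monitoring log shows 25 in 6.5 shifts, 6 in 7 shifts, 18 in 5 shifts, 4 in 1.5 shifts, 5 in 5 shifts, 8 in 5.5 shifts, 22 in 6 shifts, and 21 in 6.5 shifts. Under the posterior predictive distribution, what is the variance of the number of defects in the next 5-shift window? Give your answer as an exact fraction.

Total count: 3 + 3 + 1 + 2 = 9.
Total exposure: 4 shifts.
After the first batch: Gamma(14 + 9, 3 + 4) = Gamma(23, 7).
Total count: 25 + 6 + 18 + 4 + 5 + 8 + 22 + 21 = 109.
Total exposure: 6.5 + 7 + 5 + 1.5 + 5 + 5.5 + 6 + 6.5 = 43 shifts.
After the second batch: Gamma(23 + 109, 7 + 43) = Gamma(132, 50).
The posterior predictive for a window of length T is Negative Binomial with variance T·α'·(β'+T)/β'² = 5·132·55/2500 = 363/25.

363/25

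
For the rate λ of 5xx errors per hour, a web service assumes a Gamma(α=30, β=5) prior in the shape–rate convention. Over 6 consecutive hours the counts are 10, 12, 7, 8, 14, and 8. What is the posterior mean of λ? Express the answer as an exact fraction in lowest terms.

89/11

Total count: 10 + 12 + 7 + 8 + 14 + 8 = 59.
Total exposure: 6 hours.
Posterior: α' = 30 + 59 = 89, β' = 5 + 6 = 11.
Posterior mean = α'/β' = 89/11.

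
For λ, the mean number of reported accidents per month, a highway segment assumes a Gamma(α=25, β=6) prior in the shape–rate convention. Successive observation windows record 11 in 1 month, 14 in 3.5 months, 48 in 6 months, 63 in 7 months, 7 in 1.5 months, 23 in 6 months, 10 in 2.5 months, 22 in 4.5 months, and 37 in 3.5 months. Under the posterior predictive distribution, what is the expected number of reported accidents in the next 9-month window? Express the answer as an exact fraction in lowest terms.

4680/83

Total count: 11 + 14 + 48 + 63 + 7 + 23 + 10 + 22 + 37 = 235.
Total exposure: 1 + 3.5 + 6 + 7 + 1.5 + 6 + 2.5 + 4.5 + 3.5 = 35.5 months.
The Gamma prior is conjugate for the Poisson rate, so λ | data ~ Gamma(25+235, 6+35.5) = Gamma(260, 83/2).
Predictive mean over a 9-month window = T·E[λ|data] = 9·260/(83/2) = 4680/83.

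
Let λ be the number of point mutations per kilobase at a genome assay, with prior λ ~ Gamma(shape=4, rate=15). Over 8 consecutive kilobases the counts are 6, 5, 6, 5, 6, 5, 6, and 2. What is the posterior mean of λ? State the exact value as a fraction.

45/23

Total count: 6 + 5 + 6 + 5 + 6 + 5 + 6 + 2 = 41.
Total exposure: 8 kilobases.
Gamma(α, β) with Poisson data over total exposure Σt gives posterior Gamma(α+Σx, β+Σt) = Gamma(45, 23).
Posterior mean = α'/β' = 45/23.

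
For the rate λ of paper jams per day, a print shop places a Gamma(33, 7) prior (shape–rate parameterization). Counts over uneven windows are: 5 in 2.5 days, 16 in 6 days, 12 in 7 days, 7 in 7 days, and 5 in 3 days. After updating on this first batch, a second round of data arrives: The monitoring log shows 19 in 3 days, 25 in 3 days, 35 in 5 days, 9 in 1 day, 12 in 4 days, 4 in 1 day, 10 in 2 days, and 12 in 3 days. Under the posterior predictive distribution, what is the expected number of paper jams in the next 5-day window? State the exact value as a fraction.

Total count: 5 + 16 + 12 + 7 + 5 = 45.
Total exposure: 2.5 + 6 + 7 + 7 + 3 = 25.5 days.
After the first batch: Gamma(33 + 45, 7 + 25.5) = Gamma(78, 65/2).
Total count: 19 + 25 + 35 + 9 + 12 + 4 + 10 + 12 = 126.
Total exposure: 3 + 3 + 5 + 1 + 4 + 1 + 2 + 3 = 22 days.
After the second batch: Gamma(78 + 126, 65/2 + 22) = Gamma(204, 109/2).
Predictive mean over a 5-day window = T·E[λ|data] = 5·204/(109/2) = 2040/109.

2040/109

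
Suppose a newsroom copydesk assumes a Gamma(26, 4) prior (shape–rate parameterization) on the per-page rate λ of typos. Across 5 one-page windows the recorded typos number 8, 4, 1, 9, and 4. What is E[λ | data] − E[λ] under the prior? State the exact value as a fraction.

-13/18

Total count: 8 + 4 + 1 + 9 + 4 = 26.
Total exposure: 5 pages.
Posterior: α' = 26 + 26 = 52, β' = 4 + 5 = 9.
Posterior mean = 52/9 = 52/9; prior mean = 26/4 = 13/2. Difference = 52/9 − 13/2 = -13/18.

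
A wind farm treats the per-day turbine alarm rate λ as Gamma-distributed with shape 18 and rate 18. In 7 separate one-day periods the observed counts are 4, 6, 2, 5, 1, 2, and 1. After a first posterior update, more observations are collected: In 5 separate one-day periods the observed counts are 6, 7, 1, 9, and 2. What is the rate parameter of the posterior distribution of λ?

30

Total count: 4 + 6 + 2 + 5 + 1 + 2 + 1 = 21.
Total exposure: 7 days.
After the first batch: Gamma(18 + 21, 18 + 7) = Gamma(39, 25).
Total count: 6 + 7 + 1 + 9 + 2 = 25.
Total exposure: 5 days.
After the second batch: Gamma(39 + 25, 25 + 5) = Gamma(64, 30).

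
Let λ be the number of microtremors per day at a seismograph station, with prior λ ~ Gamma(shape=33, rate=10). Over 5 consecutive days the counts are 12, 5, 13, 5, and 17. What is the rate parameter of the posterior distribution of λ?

15

Total count: 12 + 5 + 13 + 5 + 17 = 52.
Total exposure: 5 days.
The Gamma prior is conjugate for the Poisson rate, so λ | data ~ Gamma(33+52, 10+5) = Gamma(85, 15).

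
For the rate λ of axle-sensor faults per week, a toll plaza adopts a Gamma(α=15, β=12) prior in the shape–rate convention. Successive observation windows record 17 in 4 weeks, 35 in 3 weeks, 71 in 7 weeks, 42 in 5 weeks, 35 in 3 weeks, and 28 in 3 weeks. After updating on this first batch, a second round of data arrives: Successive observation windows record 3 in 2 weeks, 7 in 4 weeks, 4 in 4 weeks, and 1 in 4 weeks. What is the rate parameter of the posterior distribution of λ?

Total count: 17 + 35 + 71 + 42 + 35 + 28 = 228.
Total exposure: 4 + 3 + 7 + 5 + 3 + 3 = 25 weeks.
After the first batch: Gamma(15 + 228, 12 + 25) = Gamma(243, 37).
Total count: 3 + 7 + 4 + 1 = 15.
Total exposure: 2 + 4 + 4 + 4 = 14 weeks.
After the second batch: Gamma(243 + 15, 37 + 14) = Gamma(258, 51).

51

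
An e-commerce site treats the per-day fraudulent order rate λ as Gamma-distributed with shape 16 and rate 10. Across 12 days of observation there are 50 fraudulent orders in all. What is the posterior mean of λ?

3

Total count 50 over total exposure 12 days.
Posterior: α' = 16 + 50 = 66, β' = 10 + 12 = 22.
Posterior mean = α'/β' = 66/22 = 3.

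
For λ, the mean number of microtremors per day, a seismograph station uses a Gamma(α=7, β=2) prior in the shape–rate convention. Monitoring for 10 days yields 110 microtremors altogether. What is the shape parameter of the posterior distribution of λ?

117

Total count 110 over total exposure 10 days.
The Gamma prior is conjugate for the Poisson rate, so λ | data ~ Gamma(7+110, 2+10) = Gamma(117, 12).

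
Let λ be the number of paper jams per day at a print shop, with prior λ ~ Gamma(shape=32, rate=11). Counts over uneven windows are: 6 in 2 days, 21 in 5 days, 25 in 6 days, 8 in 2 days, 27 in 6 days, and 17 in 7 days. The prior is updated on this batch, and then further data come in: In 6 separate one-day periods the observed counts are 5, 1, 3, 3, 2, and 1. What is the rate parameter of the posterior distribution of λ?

Total count: 6 + 21 + 25 + 8 + 27 + 17 = 104.
Total exposure: 2 + 5 + 6 + 2 + 6 + 7 = 28 days.
After the first batch: Gamma(32 + 104, 11 + 28) = Gamma(136, 39).
Total count: 5 + 1 + 3 + 3 + 2 + 1 = 15.
Total exposure: 6 days.
After the second batch: Gamma(136 + 15, 39 + 6) = Gamma(151, 45).

45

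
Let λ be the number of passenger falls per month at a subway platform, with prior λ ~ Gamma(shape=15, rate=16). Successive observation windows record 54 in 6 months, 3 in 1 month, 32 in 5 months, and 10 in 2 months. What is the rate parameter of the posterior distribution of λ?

Total count: 54 + 3 + 32 + 10 = 99.
Total exposure: 6 + 1 + 5 + 2 = 14 months.
Gamma(α, β) with Poisson data over total exposure Σt gives posterior Gamma(α+Σx, β+Σt) = Gamma(114, 30).

30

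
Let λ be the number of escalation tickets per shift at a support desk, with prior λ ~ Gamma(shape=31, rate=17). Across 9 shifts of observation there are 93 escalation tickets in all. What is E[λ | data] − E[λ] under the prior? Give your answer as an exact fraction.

Total count 93 over total exposure 9 shifts.
The Gamma prior is conjugate for the Poisson rate, so λ | data ~ Gamma(31+93, 17+9) = Gamma(124, 26).
Posterior mean = 124/26 = 62/13; prior mean = 31/17 = 31/17. Difference = 62/13 − 31/17 = 651/221.

651/221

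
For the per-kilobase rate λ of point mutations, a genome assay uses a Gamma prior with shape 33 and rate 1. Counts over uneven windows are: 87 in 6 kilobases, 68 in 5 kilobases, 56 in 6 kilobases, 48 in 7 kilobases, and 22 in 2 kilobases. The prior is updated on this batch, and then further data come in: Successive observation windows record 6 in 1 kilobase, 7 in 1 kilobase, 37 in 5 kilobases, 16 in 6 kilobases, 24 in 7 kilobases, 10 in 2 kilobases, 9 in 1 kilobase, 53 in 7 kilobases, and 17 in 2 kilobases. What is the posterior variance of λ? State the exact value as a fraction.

Total count: 87 + 68 + 56 + 48 + 22 = 281.
Total exposure: 6 + 5 + 6 + 7 + 2 = 26 kilobases.
After the first batch: Gamma(33 + 281, 1 + 26) = Gamma(314, 27).
Total count: 6 + 7 + 37 + 16 + 24 + 10 + 9 + 53 + 17 = 179.
Total exposure: 1 + 1 + 5 + 6 + 7 + 2 + 1 + 7 + 2 = 32 kilobases.
After the second batch: Gamma(314 + 179, 27 + 32) = Gamma(493, 59).
Posterior variance = α'/β'² = 493/3481.

493/3481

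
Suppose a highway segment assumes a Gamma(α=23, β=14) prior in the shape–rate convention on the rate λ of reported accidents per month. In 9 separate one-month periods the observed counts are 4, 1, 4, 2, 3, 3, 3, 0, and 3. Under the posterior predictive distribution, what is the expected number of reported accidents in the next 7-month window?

Total count: 4 + 1 + 4 + 2 + 3 + 3 + 3 + 0 + 3 = 23.
Total exposure: 9 months.
By Gamma–Poisson conjugacy, the posterior is Gamma(α + Σx, β + Σt) = Gamma(23 + 23, 14 + 9) = Gamma(46, 23).
Predictive mean over a 7-month window = T·E[λ|data] = 7·46/23 = 14.

14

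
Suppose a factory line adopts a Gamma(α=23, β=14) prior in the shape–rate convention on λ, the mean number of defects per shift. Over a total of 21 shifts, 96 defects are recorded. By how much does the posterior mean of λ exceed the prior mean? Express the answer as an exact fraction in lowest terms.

123/70

Total count 96 over total exposure 21 shifts.
Gamma(α, β) with Poisson data over total exposure Σt gives posterior Gamma(α+Σx, β+Σt) = Gamma(119, 35).
Posterior mean = 119/35 = 17/5; prior mean = 23/14 = 23/14. Difference = 17/5 − 23/14 = 123/70.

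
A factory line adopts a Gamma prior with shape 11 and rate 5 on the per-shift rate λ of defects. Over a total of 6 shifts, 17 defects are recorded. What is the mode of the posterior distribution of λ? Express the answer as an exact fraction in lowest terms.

27/11

Total count 17 over total exposure 6 shifts.
Posterior: α' = 11 + 17 = 28, β' = 5 + 6 = 11.
Posterior mode = (α'−1)/β' = 27/11.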